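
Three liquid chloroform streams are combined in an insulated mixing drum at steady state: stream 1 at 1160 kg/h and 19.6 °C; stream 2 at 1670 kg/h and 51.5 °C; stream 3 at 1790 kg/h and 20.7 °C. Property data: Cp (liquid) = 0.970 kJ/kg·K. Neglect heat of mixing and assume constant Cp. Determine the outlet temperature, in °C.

T_out = 31.6 °C

Adiabatic, steady state ⇒ Σ ṁᵢCp,ᵢ(T_out − Tᵢ) = 0
Σ ṁᵢCp,ᵢTᵢ = 1160×0.970×19.6 + 1670×0.970×51.5 + 1790×0.970×20.7 = 141420
Σ ṁᵢCp,ᵢ = 1160×0.970 + 1670×0.970 + 1790×0.970 = 4481.4
T_out = 141420 / 4481.4 = 31.557 °C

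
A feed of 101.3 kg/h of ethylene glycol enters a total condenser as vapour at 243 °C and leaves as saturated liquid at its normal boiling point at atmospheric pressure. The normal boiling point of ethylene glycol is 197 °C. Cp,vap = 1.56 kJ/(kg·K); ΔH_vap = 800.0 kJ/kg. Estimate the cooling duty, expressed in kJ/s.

vapour 243→197 °C: -71.76 kJ/kg
condensation at 197 °C: -800 kJ/kg
Δh = -71.76 + -800 = -871.76 kJ/kg
Q = ṁ·Δh = 101.3 kg/h × -871.76 kJ/kg = -88309 kJ/h
|Q| = 24.53 kW

Q_c = 24.5 kJ/s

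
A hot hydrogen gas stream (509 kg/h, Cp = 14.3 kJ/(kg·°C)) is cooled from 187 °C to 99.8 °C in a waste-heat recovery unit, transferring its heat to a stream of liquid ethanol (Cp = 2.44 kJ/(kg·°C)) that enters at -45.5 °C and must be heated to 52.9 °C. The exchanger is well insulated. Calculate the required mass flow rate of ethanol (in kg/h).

Heat released by hot stream: Q = 509 × 14.3 × (187 − 99.8) = 634700 kJ/h
Energy balance on cold side (adiabatic exchanger): Q = ṁ_c·Cp_c·(T_c,out − T_c,in)
ṁ_c = 634700 / [2.44 × (52.9 − -45.5)] = 2643.5 kg/h

ṁ_c = 2640 kg/h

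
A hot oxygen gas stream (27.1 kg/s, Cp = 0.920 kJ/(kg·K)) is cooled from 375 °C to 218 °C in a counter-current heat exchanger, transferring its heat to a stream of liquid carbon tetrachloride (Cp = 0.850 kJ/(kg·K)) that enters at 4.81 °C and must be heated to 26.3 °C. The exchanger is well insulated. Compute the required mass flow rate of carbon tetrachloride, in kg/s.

ṁ_c = 214 kg/s

Heat released by hot stream: Q = 27.1 × 0.920 × (375 − 218) = 3914.3 kJ/s
Energy balance on cold side (adiabatic exchanger): Q = ṁ_c·Cp_c·(T_c,out − T_c,in)
ṁ_c = 3914.3 / [0.850 × (26.3 − 4.81)] = 214.29 kg/s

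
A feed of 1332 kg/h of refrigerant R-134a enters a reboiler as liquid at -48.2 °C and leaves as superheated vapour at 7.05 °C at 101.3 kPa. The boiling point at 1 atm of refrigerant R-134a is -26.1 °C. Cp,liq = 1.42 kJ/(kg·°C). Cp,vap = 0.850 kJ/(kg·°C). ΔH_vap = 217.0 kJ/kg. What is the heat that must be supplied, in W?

liquid -48.2→-26.1 °C: 31.382 kJ/kg
vaporisation at -26.1 °C: 217 kJ/kg
vapour -26.1→7.05 °C: 28.177 kJ/kg
Δh = 31.382 + 217 + 28.177 = 276.56 kJ/kg
Q = ṁ·Δh = 1332 kg/h × 276.56 kJ/kg = 368380 kJ/h
|Q| = 102.33 kW = 102330 W

Q = 102000 W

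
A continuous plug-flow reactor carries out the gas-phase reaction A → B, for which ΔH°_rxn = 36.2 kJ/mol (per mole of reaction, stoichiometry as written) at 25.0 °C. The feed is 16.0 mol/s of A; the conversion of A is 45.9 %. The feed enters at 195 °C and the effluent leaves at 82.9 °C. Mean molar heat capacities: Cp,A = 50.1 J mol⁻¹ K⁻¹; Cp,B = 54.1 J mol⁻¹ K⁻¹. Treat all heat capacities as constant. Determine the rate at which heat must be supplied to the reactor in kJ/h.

Extent of reaction ξ = 0.459 × 16.0 = 7.344 mol/s
Reaction term: ξ·ΔH°_rxn = 7.344 × 36.2 = 265.85 kJ/s
Sensible, feed 195→25 °C: -136.27 kJ/s
Outlet flows (mol/s): A 8.656, B 7.344
Sensible, products 25→82.9 °C: 48.114 kJ/s
Q = ΔH = 177.69 kJ/s = 177.69 kW
Heat supplied = 639700 kJ/h

Q_in = 640000 kJ/h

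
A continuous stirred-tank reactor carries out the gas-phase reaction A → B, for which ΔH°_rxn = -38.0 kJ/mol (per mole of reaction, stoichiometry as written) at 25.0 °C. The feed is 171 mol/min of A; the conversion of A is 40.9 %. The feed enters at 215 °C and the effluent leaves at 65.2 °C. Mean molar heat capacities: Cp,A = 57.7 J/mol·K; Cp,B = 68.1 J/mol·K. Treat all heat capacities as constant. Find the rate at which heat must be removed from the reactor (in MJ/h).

Extent of reaction ξ = 0.409 × 171 = 69.939 mol/min
Reaction term: ξ·ΔH°_rxn = 69.939 × -38.0 = -2657.7 kJ/min
Sensible, feed 215→25 °C: -1874.7 kJ/min
Outlet flows (mol/min): A 101.06, B 69.939
Sensible, products 25→65.2 °C: 425.88 kJ/min
Q = ΔH = -4106.5 kJ/min = -68.441 kW
Heat removed = 246.39 MJ/h

Q_out = 246 MJ/h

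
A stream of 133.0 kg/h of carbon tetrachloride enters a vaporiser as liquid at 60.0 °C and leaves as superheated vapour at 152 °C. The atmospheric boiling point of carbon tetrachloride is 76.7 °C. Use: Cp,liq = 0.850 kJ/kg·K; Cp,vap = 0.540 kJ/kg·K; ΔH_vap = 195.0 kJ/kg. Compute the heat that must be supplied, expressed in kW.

Q = 9.23 kW

liquid 60.0→76.7 °C: 14.195 kJ/kg
vaporisation at 76.7 °C: 195 kJ/kg
vapour 76.7→152 °C: 40.662 kJ/kg
Δh = 14.195 + 195 + 40.662 = 249.86 kJ/kg
Q = ṁ·Δh = 133.0 kg/h × 249.86 kJ/kg = 33231 kJ/h
|Q| = 9.2308 kW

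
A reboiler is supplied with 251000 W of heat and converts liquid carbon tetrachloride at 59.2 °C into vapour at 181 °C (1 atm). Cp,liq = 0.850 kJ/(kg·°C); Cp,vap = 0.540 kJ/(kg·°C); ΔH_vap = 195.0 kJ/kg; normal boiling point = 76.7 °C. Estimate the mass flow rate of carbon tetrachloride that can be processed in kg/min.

Δh = 0.850×(76.7−59.2) + 195.0 + 0.540×(181−76.7) = 266.2 kJ/kg
Q = 251000 W = 251 kJ/s = 15060 kJ/min
ṁ = Q/Δh = 15060 / 266.2 = 56.575 kg/min

ṁ = 56.6 kg/min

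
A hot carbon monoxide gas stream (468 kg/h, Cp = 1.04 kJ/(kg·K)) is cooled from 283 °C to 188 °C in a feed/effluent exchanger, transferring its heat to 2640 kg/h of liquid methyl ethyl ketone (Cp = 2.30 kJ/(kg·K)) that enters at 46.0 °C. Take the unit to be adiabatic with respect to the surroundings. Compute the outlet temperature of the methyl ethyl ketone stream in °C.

T_c,out = 53.6 °C

Heat released by hot stream: Q = 468 × 1.04 × (283 − 188) = 46238 kJ/h
Energy balance on cold side (adiabatic exchanger): Q = ṁ_c·Cp_c·(T_c,out − T_c,in)
T_c,out = 46.0 + 46238/(2640 × 2.30) = 53.615 °C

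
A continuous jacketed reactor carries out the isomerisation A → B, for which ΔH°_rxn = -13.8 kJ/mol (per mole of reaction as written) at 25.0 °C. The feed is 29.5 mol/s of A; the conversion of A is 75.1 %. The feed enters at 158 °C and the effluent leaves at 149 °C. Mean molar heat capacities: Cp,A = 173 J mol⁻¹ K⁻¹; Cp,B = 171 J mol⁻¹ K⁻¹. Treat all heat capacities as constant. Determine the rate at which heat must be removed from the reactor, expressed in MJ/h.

Extent of reaction ξ = 0.751 × 29.5 = 22.154 mol/s
Reaction term: ξ·ΔH°_rxn = 22.154 × -13.8 = -305.73 kJ/s
Sensible, feed 158→25 °C: -678.77 kJ/s
Outlet flows (mol/s): A 7.3455, B 22.154
Sensible, products 25→149 °C: 627.34 kJ/s
Q = ΔH = -357.16 kJ/s = -357.16 kW
Heat removed = 1285.8 MJ/h

Q_out = 1290 MJ/h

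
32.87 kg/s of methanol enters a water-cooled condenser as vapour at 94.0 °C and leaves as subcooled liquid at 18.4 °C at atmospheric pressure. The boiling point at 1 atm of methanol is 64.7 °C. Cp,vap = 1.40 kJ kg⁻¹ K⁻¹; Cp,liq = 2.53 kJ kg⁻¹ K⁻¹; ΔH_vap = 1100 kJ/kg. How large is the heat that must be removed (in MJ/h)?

vapour 94.0→64.7 °C: -41.02 kJ/kg
condensation at 64.7 °C: -1100 kJ/kg
liquid 64.7→18.4 °C: -117.14 kJ/kg
Δh = -41.02 + -1100 + -117.14 = -1258.2 kJ/kg
Q = ṁ·Δh = 32.87 kg/s × -1258.2 kJ/kg = -41356 kJ/s
|Q| = 41356 kW = 148880 MJ/h

Q_c = 149000 MJ/h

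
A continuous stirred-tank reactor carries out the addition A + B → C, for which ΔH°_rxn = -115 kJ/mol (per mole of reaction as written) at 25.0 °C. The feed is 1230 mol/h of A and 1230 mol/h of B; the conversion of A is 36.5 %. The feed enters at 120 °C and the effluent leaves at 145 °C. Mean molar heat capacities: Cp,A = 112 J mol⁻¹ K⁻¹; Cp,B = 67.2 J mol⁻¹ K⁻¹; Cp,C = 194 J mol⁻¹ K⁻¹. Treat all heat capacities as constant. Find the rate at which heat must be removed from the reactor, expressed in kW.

Extent of reaction ξ = 0.365 × 1230 = 448.95 mol/h
Reaction term: ξ·ΔH°_rxn = 448.95 × -115 = -51629 kJ/h
Sensible, feed 120→25 °C: -20940 kJ/h
Outlet flows (mol/h): A 781.05, B 781.05, C 448.95
Sensible, products 25→145 °C: 27247 kJ/h
Q = ΔH = -45322 kJ/h = -12.589 kW
Heat removed = 12.589 kW

Q_out = 12.6 kW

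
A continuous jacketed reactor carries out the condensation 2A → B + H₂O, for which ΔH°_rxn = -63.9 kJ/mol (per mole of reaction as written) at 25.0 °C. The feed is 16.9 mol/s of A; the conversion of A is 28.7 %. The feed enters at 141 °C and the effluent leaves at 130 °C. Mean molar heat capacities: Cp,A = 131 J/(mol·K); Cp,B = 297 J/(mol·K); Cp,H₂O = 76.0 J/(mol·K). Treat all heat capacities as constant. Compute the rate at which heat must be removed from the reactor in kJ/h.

Q_out = 544000 kJ/h

Extent of reaction ξ = 0.287 × 16.9 / 2 = 2.4251 mol/s
Reaction term: ξ·ΔH°_rxn = 2.4251 × -63.9 = -154.97 kJ/s
Sensible, feed 141→25 °C: -256.81 kJ/s
Outlet flows (mol/s): A 12.05, B 2.4251, H₂O 2.4251
Sensible, products 25→130 °C: 260.72 kJ/s
Q = ΔH = -151.05 kJ/s = -151.05 kW
Heat removed = 543800 kJ/h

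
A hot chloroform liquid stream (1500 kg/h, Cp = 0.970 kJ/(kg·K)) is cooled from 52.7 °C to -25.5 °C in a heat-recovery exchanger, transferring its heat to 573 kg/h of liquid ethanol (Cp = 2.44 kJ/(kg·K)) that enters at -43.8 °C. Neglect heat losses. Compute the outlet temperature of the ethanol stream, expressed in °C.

Heat released by hot stream: Q = 1500 × 0.970 × (52.7 − -25.5) = 113780 kJ/h
Energy balance on cold side (adiabatic exchanger): Q = ṁ_c·Cp_c·(T_c,out − T_c,in)
T_c,out = -43.8 + 113780/(573 × 2.44) = 37.581 °C

T_c,out = 37.6 °C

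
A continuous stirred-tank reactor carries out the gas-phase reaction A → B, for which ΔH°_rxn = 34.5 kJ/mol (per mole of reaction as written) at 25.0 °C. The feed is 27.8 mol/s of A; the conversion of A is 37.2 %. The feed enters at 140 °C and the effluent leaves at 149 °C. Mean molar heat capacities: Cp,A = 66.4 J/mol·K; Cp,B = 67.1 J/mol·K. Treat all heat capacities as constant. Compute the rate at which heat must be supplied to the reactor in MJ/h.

Q_in = 1350 MJ/h

Extent of reaction ξ = 0.372 × 27.8 = 10.342 mol/s
Reaction term: ξ·ΔH°_rxn = 10.342 × 34.5 = 356.79 kJ/s
Sensible, feed 140→25 °C: -212.28 kJ/s
Outlet flows (mol/s): A 17.458, B 10.342
Sensible, products 25→149 °C: 229.79 kJ/s
Q = ΔH = 374.3 kJ/s = 374.3 kW
Heat supplied = 1347.5 MJ/h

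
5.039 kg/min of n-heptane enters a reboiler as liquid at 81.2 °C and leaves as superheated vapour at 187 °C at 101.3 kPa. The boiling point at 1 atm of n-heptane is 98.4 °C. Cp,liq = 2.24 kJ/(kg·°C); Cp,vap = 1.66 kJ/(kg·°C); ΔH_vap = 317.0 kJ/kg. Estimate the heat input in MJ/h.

liquid 81.2→98.4 °C: 38.528 kJ/kg
vaporisation at 98.4 °C: 317 kJ/kg
vapour 98.4→187 °C: 147.08 kJ/kg
Δh = 38.528 + 317 + 147.08 = 502.6 kJ/kg
Q = ṁ·Δh = 5.039 kg/min × 502.6 kJ/kg = 2532.6 kJ/min
|Q| = 42.21 kW = 151.96 MJ/h

Q = 152 MJ/h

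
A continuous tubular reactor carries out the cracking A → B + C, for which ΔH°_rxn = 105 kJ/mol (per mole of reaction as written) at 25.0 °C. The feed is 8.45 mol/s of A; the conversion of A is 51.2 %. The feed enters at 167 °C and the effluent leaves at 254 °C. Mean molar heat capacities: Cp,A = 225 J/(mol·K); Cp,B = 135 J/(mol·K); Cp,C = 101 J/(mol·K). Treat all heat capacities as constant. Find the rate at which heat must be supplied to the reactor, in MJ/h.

Q_in = 2270 MJ/h

Extent of reaction ξ = 0.512 × 8.45 = 4.3264 mol/s
Reaction term: ξ·ΔH°_rxn = 4.3264 × 105 = 454.27 kJ/s
Sensible, feed 167→25 °C: -269.98 kJ/s
Outlet flows (mol/s): A 4.1236, B 4.3264, C 4.3264
Sensible, products 25→254 °C: 446.28 kJ/s
Q = ΔH = 630.58 kJ/s = 630.58 kW
Heat supplied = 2270.1 MJ/h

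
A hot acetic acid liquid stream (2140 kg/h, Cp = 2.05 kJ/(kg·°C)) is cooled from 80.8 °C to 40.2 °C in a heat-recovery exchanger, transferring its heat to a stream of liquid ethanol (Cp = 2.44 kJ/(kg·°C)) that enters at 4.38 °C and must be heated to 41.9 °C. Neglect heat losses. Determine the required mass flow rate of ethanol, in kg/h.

Heat released by hot stream: Q = 2140 × 2.05 × (80.8 − 40.2) = 178110 kJ/h
Energy balance on cold side (adiabatic exchanger): Q = ṁ_c·Cp_c·(T_c,out − T_c,in)
ṁ_c = 178110 / [2.44 × (41.9 − 4.38)] = 1945.5 kg/h

ṁ_c = 1950 kg/h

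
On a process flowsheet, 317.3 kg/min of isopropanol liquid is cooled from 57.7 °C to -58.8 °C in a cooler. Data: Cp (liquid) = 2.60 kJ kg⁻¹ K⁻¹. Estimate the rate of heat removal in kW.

Q_c = 1600 kW

Q = ṁ·Cp·ΔT = 317.3 × 2.60 × (-58.8 − 57.7) = -96110 kJ/min
Converting: 96110 / 60 s = 1601.8 kW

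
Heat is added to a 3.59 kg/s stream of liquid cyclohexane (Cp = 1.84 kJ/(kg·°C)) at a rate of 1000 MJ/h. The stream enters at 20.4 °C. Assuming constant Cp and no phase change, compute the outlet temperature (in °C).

T_out = 62.5 °C

Q = 1000 MJ/h = 277.78 kJ/s
ΔT = Q/(ṁ·Cp) = 277.78/(3.59×1.84) = 42.052 K
T_out = 20.4 + 42.052 = 62.452 °C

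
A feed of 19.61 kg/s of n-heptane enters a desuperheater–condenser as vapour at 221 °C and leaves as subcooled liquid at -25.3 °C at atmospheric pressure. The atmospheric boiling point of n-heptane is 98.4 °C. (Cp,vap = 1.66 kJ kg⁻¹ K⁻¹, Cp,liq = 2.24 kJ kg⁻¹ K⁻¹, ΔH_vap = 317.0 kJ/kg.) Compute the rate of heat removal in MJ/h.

vapour 221→98.4 °C: -203.52 kJ/kg
condensation at 98.4 °C: -317 kJ/kg
liquid 98.4→-25.3 °C: -277.09 kJ/kg
Δh = -203.52 + -317 + -277.09 = -797.6 kJ/kg
Q = ṁ·Δh = 19.61 kg/s × -797.6 kJ/kg = -15641 kJ/s
|Q| = 15641 kW = 56308 MJ/h

Q_c = 56300 MJ/h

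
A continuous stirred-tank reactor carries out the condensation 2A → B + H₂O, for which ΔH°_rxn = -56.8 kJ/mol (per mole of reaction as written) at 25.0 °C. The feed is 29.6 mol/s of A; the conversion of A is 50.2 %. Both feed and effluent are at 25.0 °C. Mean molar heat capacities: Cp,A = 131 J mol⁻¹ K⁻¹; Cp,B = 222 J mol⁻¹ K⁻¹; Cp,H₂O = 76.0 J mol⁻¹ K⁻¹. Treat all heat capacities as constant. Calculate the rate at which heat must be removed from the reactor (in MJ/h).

Q_out = 1520 MJ/h

Extent of reaction ξ = 0.502 × 29.6 / 2 = 7.4296 mol/s
Reaction term: ξ·ΔH°_rxn = 7.4296 × -56.8 = -422 kJ/s
Q = ΔH = -422 kJ/s = -422 kW
Heat removed = 1519.2 MJ/h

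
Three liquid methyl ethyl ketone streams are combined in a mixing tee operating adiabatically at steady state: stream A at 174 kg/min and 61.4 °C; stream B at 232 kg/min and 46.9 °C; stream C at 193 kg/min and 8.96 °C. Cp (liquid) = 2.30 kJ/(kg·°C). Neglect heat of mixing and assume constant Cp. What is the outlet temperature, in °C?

T_out = 38.9 °C

No heat crosses the boundary, so H_out = H_in.
T_out = Σ ṁᵢCp,ᵢTᵢ / Σ ṁᵢCp,ᵢ
      = 53575 / 1377.7 = 38.888 °C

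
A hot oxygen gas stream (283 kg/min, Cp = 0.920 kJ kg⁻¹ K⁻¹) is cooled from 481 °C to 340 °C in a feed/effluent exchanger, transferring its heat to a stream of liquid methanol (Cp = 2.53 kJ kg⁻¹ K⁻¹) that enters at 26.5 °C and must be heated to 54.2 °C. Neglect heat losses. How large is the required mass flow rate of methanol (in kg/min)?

ṁ_c = 524 kg/min

Heat released by hot stream: Q = 283 × 0.920 × (481 − 340) = 36711 kJ/min
Energy balance on cold side (adiabatic exchanger): Q = ṁ_c·Cp_c·(T_c,out − T_c,in)
ṁ_c = 36711 / [2.53 × (54.2 − 26.5)] = 523.83 kg/min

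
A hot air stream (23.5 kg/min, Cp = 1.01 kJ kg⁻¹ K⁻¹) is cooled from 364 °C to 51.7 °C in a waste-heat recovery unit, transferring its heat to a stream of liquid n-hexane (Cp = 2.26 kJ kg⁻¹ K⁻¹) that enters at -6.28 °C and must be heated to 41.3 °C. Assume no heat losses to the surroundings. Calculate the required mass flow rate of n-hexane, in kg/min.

Heat released by hot stream: Q = 23.5 × 1.01 × (364 − 51.7) = 7412.4 kJ/min
Energy balance on cold side (adiabatic exchanger): Q = ṁ_c·Cp_c·(T_c,out − T_c,in)
ṁ_c = 7412.4 / [2.26 × (41.3 − -6.28)] = 68.933 kg/min

ṁ_c = 68.9 kg/min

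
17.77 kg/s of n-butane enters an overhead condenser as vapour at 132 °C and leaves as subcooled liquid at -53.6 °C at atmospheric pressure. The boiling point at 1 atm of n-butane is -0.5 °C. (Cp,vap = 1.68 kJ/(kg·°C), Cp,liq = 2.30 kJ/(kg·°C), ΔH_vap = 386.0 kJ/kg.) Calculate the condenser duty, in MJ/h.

Q_c = 46700 MJ/h

vapour 132→-0.5 °C: -222.6 kJ/kg
condensation at -0.5 °C: -386 kJ/kg
liquid -0.5→-53.6 °C: -122.13 kJ/kg
Δh = -222.6 + -386 + -122.13 = -730.73 kJ/kg
Q = ṁ·Δh = 17.77 kg/s × -730.73 kJ/kg = -12985 kJ/s
|Q| = 12985 kW = 46746 MJ/h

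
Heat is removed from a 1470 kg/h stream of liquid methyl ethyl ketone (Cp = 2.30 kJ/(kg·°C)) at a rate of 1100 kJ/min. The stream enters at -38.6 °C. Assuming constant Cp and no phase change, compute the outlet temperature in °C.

T_out = -58.1 °C

Q = 1100 kJ/min = 66000 kJ/h
ΔT = Q/(ṁ·Cp) = 66000/(1470×2.30) = 19.521 K
T_out = -38.6 − 19.521 = -58.121 °C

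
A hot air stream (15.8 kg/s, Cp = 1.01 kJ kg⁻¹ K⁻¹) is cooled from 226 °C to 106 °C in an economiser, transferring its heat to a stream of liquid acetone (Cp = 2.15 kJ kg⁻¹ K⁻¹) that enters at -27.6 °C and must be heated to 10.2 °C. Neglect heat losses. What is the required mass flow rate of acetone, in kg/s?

ṁ_c = 23.6 kg/s

Heat released by hot stream: Q = 15.8 × 1.01 × (226 − 106) = 1915 kJ/s
Energy balance on cold side (adiabatic exchanger): Q = ṁ_c·Cp_c·(T_c,out − T_c,in)
ṁ_c = 1915 / [2.15 × (10.2 − -27.6)] = 23.563 kg/s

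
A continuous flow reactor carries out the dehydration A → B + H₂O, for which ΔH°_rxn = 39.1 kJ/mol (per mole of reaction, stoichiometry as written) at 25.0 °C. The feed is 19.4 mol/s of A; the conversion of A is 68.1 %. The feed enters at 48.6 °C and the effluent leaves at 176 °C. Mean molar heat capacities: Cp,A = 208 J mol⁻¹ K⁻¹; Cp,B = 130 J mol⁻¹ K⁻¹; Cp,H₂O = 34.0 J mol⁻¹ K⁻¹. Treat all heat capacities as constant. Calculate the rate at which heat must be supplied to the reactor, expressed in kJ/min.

Extent of reaction ξ = 0.681 × 19.4 = 13.211 mol/s
Reaction term: ξ·ΔH°_rxn = 13.211 × 39.1 = 516.57 kJ/s
Sensible, feed 48.6→25 °C: -95.231 kJ/s
Outlet flows (mol/s): A 6.1886, B 13.211, H₂O 13.211
Sensible, products 25→176 °C: 521.54 kJ/s
Q = ΔH = 942.87 kJ/s = 942.87 kW
Heat supplied = 56572 kJ/min

Q_in = 56600 kJ/min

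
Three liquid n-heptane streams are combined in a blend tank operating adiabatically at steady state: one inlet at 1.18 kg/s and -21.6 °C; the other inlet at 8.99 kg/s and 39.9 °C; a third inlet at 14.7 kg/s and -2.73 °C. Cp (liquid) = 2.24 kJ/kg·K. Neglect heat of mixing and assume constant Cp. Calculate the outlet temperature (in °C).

No heat crosses the boundary, so H_out = H_in.
Σ ṁᵢCp,ᵢTᵢ = 1.18×2.24×-21.6 + 8.99×2.24×39.9 + 14.7×2.24×-2.73 = 656.5
Σ ṁᵢCp,ᵢ = 1.18×2.24 + 8.99×2.24 + 14.7×2.24 = 55.709
T_out = 656.5 / 55.709 = 11.785 °C

T_out = 11.8 °C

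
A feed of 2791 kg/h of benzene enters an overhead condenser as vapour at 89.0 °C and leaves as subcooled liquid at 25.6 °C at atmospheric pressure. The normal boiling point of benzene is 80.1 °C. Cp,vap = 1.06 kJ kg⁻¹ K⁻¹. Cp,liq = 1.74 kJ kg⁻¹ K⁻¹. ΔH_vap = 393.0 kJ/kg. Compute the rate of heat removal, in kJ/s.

vapour 89.0→80.1 °C: -9.434 kJ/kg
condensation at 80.1 °C: -393 kJ/kg
liquid 80.1→25.6 °C: -94.83 kJ/kg
Δh = -9.434 + -393 + -94.83 = -497.26 kJ/kg
Q = ṁ·Δh = 2791 kg/h × -497.26 kJ/kg = -1.3879e+06 kJ/h
|Q| = 385.52 kW

Q_c = 386 kJ/s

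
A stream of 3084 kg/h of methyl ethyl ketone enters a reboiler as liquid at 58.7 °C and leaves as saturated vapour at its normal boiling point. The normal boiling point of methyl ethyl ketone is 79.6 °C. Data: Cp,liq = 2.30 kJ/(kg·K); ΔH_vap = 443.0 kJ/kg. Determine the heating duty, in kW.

liquid 58.7→79.6 °C: 48.07 kJ/kg
vaporisation at 79.6 °C: 443 kJ/kg
Δh = 48.07 + 443 = 491.07 kJ/kg
Q = ṁ·Δh = 3084 kg/h × 491.07 kJ/kg = 1.5145e+06 kJ/h
|Q| = 420.68 kW

Q = 421 kW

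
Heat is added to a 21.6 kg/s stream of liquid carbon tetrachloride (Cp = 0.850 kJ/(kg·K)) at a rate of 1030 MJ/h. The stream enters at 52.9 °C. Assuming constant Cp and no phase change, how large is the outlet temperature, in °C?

Q = 1030 MJ/h = 286.11 kJ/s
ΔT = Q/(ṁ·Cp) = 286.11/(21.6×0.850) = 15.583 K
T_out = 52.9 + 15.583 = 68.483 °C

T_out = 68.5 °C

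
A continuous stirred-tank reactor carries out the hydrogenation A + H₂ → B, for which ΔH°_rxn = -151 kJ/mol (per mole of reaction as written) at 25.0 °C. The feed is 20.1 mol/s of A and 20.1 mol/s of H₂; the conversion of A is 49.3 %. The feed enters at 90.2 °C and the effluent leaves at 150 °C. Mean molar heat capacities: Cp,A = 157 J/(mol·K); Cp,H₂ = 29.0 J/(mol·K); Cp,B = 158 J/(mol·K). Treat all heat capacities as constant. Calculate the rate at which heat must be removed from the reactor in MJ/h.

Extent of reaction ξ = 0.493 × 20.1 = 9.9093 mol/s
Reaction term: ξ·ΔH°_rxn = 9.9093 × -151 = -1496.3 kJ/s
Sensible, feed 90.2→25 °C: -243.76 kJ/s
Outlet flows (mol/s): A 10.191, H₂ 10.191, B 9.9093
Sensible, products 25→150 °C: 432.64 kJ/s
Q = ΔH = -1307.4 kJ/s = -1307.4 kW
Heat removed = 4706.7 MJ/h

Q_out = 4710 MJ/h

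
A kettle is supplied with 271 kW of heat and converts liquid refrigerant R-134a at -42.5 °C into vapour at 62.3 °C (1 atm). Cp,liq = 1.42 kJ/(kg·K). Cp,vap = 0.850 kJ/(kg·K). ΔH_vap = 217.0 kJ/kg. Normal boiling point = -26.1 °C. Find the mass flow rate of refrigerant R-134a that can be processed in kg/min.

ṁ = 51.5 kg/min

Δh = 1.42×(-26.1−-42.5) + 217.0 + 0.850×(62.3−-26.1) = 315.43 kJ/kg
Q = 271 kW = 271 kJ/s = 16260 kJ/min
ṁ = Q/Δh = 16260 / 315.43 = 51.549 kg/min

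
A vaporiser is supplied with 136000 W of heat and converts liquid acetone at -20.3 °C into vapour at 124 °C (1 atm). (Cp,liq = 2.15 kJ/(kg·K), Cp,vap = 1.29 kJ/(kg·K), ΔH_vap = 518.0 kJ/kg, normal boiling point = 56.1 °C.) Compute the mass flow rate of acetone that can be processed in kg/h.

Δh = 2.15×(56.1−-20.3) + 518.0 + 1.29×(124−56.1) = 769.85 kJ/kg
Q = 136000 W = 136 kJ/s = 489600 kJ/h
ṁ = Q/Δh = 489600 / 769.85 = 635.97 kg/h

ṁ = 636 kg/h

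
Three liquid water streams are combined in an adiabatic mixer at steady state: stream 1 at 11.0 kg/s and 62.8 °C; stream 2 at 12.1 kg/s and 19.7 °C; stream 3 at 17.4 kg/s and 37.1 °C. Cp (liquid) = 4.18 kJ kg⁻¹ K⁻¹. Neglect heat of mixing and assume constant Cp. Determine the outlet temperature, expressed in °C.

Energy balance with Q = 0: Σ ṁᵢCp,ᵢ(T_out − Tᵢ) = 0
T_out = Σ ṁᵢCp,ᵢTᵢ / Σ ṁᵢCp,ᵢ
      = 6582.3 / 169.29 = 38.882 °C

T_out = 38.9 °C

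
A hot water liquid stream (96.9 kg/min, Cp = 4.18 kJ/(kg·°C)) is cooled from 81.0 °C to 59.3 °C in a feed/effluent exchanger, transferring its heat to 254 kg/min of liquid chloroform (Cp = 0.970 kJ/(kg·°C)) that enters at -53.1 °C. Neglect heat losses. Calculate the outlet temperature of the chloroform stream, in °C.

Heat released by hot stream: Q = 96.9 × 4.18 × (81.0 − 59.3) = 8789.4 kJ/min
Energy balance on cold side (adiabatic exchanger): Q = ṁ_c·Cp_c·(T_c,out − T_c,in)
T_c,out = -53.1 + 8789.4/(254 × 0.970) = -17.426 °C

T_c,out = -17.4 °C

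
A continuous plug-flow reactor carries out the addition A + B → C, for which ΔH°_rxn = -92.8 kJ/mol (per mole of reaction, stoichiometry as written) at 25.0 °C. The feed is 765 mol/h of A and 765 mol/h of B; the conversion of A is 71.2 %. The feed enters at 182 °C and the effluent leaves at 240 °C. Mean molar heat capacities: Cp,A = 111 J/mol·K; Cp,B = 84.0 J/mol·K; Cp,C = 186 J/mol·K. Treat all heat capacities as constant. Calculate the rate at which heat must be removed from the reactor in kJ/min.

Q_out = 716 kJ/min

Extent of reaction ξ = 0.712 × 765 = 544.68 mol/h
Reaction term: ξ·ΔH°_rxn = 544.68 × -92.8 = -50546 kJ/h
Sensible, feed 182→25 °C: -23420 kJ/h
Outlet flows (mol/h): A 220.32, B 220.32, C 544.68
Sensible, products 25→240 °C: 31019 kJ/h
Q = ΔH = -42948 kJ/h = -11.93 kW
Heat removed = 715.8 kJ/min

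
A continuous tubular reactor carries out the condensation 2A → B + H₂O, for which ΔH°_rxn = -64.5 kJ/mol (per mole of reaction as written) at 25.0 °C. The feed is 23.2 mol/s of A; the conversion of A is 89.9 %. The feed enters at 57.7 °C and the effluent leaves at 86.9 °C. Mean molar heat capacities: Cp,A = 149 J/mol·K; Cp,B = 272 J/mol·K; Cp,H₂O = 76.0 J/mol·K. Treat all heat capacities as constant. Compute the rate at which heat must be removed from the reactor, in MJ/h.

Q_out = 1940 MJ/h

Extent of reaction ξ = 0.899 × 23.2 / 2 = 10.428 mol/s
Reaction term: ξ·ΔH°_rxn = 10.428 × -64.5 = -672.63 kJ/s
Sensible, feed 57.7→25 °C: -113.04 kJ/s
Outlet flows (mol/s): A 2.3432, B 10.428, H₂O 10.428
Sensible, products 25→86.9 °C: 246.25 kJ/s
Q = ΔH = -539.42 kJ/s = -539.42 kW
Heat removed = 1941.9 MJ/h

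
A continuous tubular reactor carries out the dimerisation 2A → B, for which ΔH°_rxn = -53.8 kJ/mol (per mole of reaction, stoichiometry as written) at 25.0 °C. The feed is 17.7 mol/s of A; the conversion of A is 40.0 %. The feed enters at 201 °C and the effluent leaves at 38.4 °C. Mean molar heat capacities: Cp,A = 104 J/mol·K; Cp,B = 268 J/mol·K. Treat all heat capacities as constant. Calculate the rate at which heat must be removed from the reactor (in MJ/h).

Extent of reaction ξ = 0.400 × 17.7 / 2 = 3.54 mol/s
Reaction term: ξ·ΔH°_rxn = 3.54 × -53.8 = -190.45 kJ/s
Sensible, feed 201→25 °C: -323.98 kJ/s
Outlet flows (mol/s): A 10.62, B 3.54
Sensible, products 25→38.4 °C: 27.513 kJ/s
Q = ΔH = -486.92 kJ/s = -486.92 kW
Heat removed = 1752.9 MJ/h

Q_out = 1750 MJ/h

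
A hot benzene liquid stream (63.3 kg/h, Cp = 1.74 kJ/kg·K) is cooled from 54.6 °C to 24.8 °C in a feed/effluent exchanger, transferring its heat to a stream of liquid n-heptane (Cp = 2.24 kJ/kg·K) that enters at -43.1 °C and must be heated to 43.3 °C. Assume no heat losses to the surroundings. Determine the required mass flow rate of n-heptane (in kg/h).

Heat released by hot stream: Q = 63.3 × 1.74 × (54.6 − 24.8) = 3282.2 kJ/h
Energy balance on cold side (adiabatic exchanger): Q = ṁ_c·Cp_c·(T_c,out − T_c,in)
ṁ_c = 3282.2 / [2.24 × (43.3 − -43.1)] = 16.959 kg/h

ṁ_c = 17.0 kg/h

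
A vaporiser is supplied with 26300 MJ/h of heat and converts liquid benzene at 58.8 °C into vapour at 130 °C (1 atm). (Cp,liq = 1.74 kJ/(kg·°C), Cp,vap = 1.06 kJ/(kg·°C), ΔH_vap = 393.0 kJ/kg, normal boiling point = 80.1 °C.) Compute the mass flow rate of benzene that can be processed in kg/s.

Δh = 1.74×(80.1−58.8) + 393.0 + 1.06×(130−80.1) = 482.96 kJ/kg
Q = 26300 MJ/h = 7305.6 kJ/s = 7305.6 kJ/s
ṁ = Q/Δh = 7305.6 / 482.96 = 15.127 kg/s

ṁ = 15.1 kg/s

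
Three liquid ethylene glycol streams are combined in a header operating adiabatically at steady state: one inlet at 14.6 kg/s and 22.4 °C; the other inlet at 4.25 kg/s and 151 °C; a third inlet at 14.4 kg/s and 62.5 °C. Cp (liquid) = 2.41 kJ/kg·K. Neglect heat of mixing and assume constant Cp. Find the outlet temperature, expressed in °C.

T_out = 56.2 °C

Adiabatic, steady state ⇒ Σ ṁᵢCp,ᵢ(T_out − Tᵢ) = 0
Σ ṁᵢCp,ᵢTᵢ = 14.6×2.41×22.4 + 4.25×2.41×151 + 14.4×2.41×62.5 = 4503.8
Σ ṁᵢCp,ᵢ = 14.6×2.41 + 4.25×2.41 + 14.4×2.41 = 80.132
T_out = 4503.8 / 80.132 = 56.204 °C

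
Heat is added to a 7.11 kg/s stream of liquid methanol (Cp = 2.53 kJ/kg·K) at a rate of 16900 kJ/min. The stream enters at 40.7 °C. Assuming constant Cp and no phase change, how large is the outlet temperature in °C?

Q = 16900 kJ/min = 281.67 kJ/s
ΔT = Q/(ṁ·Cp) = 281.67/(7.11×2.53) = 15.658 K
T_out = 40.7 + 15.658 = 56.358 °C

T_out = 56.4 °C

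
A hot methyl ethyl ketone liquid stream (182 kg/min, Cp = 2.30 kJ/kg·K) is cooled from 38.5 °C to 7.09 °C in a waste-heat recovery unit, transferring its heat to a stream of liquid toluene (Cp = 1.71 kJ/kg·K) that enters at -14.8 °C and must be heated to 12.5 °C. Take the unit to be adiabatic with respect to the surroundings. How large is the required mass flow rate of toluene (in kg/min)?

ṁ_c = 282 kg/min

Heat released by hot stream: Q = 182 × 2.30 × (38.5 − 7.09) = 13148 kJ/min
Energy balance on cold side (adiabatic exchanger): Q = ṁ_c·Cp_c·(T_c,out − T_c,in)
ṁ_c = 13148 / [1.71 × (12.5 − -14.8)] = 281.65 kg/min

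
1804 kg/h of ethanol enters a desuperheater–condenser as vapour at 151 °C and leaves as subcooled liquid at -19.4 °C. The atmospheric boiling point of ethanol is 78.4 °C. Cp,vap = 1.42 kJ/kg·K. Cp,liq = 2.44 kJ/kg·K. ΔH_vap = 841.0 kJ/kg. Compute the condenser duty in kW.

vapour 151→78.4 °C: -103.09 kJ/kg
condensation at 78.4 °C: -841 kJ/kg
liquid 78.4→-19.4 °C: -238.63 kJ/kg
Δh = -103.09 + -841 + -238.63 = -1182.7 kJ/kg
Q = ṁ·Δh = 1804 kg/h × -1182.7 kJ/kg = -2.1336e+06 kJ/h
|Q| = 592.68 kW

Q_c = 593 kW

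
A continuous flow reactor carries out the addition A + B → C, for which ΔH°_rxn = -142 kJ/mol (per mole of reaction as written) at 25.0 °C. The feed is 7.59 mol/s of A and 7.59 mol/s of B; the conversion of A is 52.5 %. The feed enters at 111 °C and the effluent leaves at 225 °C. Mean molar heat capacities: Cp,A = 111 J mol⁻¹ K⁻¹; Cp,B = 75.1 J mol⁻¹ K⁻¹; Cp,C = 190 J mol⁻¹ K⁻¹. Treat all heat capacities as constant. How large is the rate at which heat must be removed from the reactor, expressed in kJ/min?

Extent of reaction ξ = 0.525 × 7.59 = 3.9848 mol/s
Reaction term: ξ·ΔH°_rxn = 3.9848 × -142 = -565.83 kJ/s
Sensible, feed 111→25 °C: -121.47 kJ/s
Outlet flows (mol/s): A 3.6052, B 3.6052, C 3.9848
Sensible, products 25→225 °C: 285.61 kJ/s
Q = ΔH = -401.7 kJ/s = -401.7 kW
Heat removed = 24102 kJ/min

Q_out = 24100 kJ/min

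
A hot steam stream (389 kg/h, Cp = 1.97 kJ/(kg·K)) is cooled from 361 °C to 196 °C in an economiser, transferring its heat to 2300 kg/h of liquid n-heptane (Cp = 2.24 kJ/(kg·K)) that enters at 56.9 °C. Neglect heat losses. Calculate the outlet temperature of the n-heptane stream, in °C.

T_c,out = 81.4 °C

Heat released by hot stream: Q = 389 × 1.97 × (361 − 196) = 126440 kJ/h
Energy balance on cold side (adiabatic exchanger): Q = ṁ_c·Cp_c·(T_c,out − T_c,in)
T_c,out = 56.9 + 126440/(2300 × 2.24) = 81.443 °C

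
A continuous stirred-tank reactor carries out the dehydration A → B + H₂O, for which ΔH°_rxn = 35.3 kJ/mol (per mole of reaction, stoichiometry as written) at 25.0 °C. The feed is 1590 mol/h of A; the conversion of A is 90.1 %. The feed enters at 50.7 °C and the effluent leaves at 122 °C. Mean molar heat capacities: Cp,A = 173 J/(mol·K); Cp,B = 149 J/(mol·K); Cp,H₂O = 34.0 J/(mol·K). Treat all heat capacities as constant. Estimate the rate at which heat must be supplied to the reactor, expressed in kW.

Q_in = 19.9 kW

Extent of reaction ξ = 0.901 × 1590 = 1432.6 mol/h
Reaction term: ξ·ΔH°_rxn = 1432.6 × 35.3 = 50570 kJ/h
Sensible, feed 50.7→25 °C: -7069.3 kJ/h
Outlet flows (mol/h): A 157.41, B 1432.6, H₂O 1432.6
Sensible, products 25→122 °C: 28071 kJ/h
Q = ΔH = 71573 kJ/h = 19.881 kW
Heat supplied = 19.881 kW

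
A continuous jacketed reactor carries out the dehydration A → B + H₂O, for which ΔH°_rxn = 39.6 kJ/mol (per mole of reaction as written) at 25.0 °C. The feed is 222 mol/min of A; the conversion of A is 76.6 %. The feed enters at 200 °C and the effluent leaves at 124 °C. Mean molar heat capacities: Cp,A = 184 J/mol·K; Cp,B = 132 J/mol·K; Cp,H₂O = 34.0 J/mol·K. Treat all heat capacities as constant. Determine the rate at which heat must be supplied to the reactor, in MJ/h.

Extent of reaction ξ = 0.766 × 222 = 170.05 mol/min
Reaction term: ξ·ΔH°_rxn = 170.05 × 39.6 = 6734.1 kJ/min
Sensible, feed 200→25 °C: -7148.4 kJ/min
Outlet flows (mol/min): A 51.948, B 170.05, H₂O 170.05
Sensible, products 25→124 °C: 3740.9 kJ/min
Q = ΔH = 3326.6 kJ/min = 55.443 kW
Heat supplied = 199.59 MJ/h

Q_in = 200 MJ/h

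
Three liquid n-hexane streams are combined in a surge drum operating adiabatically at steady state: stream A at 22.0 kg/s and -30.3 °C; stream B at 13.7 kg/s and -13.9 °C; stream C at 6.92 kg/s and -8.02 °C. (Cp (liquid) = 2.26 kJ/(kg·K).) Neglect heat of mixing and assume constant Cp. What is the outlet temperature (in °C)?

Adiabatic, steady state ⇒ Σ ṁᵢCp,ᵢ(T_out − Tᵢ) = 0
T_out = Σ ṁᵢCp,ᵢTᵢ / Σ ṁᵢCp,ᵢ
      = -2062.3 / 96.321 = -21.411 °C

T_out = -21.4 °C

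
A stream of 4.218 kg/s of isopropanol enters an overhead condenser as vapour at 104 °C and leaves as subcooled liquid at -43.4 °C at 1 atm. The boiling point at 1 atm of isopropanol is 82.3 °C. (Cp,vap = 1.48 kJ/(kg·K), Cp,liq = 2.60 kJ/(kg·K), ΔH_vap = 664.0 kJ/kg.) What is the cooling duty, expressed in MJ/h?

Q_c = 15500 MJ/h

vapour 104→82.3 °C: -32.116 kJ/kg
condensation at 82.3 °C: -664 kJ/kg
liquid 82.3→-43.4 °C: -326.82 kJ/kg
Δh = -32.116 + -664 + -326.82 = -1022.9 kJ/kg
Q = ṁ·Δh = 4.218 kg/s × -1022.9 kJ/kg = -4314.7 kJ/s
|Q| = 4314.7 kW = 15533 MJ/h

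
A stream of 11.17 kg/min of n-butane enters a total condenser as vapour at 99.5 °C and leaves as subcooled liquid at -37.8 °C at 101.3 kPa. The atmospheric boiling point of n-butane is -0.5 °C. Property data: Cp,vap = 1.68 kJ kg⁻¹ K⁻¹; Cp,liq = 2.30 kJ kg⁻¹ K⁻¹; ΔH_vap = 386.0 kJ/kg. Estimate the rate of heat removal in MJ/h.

vapour 99.5→-0.5 °C: -168 kJ/kg
condensation at -0.5 °C: -386 kJ/kg
liquid -0.5→-37.8 °C: -85.79 kJ/kg
Δh = -168 + -386 + -85.79 = -639.79 kJ/kg
Q = ṁ·Δh = 11.17 kg/min × -639.79 kJ/kg = -7146.5 kJ/min
|Q| = 119.11 kW = 428.79 MJ/h

Q_c = 429 MJ/h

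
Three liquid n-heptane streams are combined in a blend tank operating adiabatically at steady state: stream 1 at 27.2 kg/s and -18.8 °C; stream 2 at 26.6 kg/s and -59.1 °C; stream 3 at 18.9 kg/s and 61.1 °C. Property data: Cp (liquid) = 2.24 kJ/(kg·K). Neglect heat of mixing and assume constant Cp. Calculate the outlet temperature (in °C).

Adiabatic, steady state ⇒ Σ ṁᵢCp,ᵢ(T_out − Tᵢ) = 0
T_out = Σ ṁᵢCp,ᵢTᵢ / Σ ṁᵢCp,ᵢ
      = -2080.1 / 162.85 = -12.773 °C

T_out = -12.8 °C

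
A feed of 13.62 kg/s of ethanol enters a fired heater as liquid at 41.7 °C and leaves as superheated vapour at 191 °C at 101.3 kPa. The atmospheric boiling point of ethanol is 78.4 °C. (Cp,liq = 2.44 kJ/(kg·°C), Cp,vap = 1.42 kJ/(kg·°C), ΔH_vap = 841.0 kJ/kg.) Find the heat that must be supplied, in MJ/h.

liquid 41.7→78.4 °C: 89.548 kJ/kg
vaporisation at 78.4 °C: 841 kJ/kg
vapour 78.4→191 °C: 159.89 kJ/kg
Δh = 89.548 + 841 + 159.89 = 1090.4 kJ/kg
Q = ṁ·Δh = 13.62 kg/s × 1090.4 kJ/kg = 14852 kJ/s
|Q| = 14852 kW = 53466 MJ/h

Q = 53500 MJ/h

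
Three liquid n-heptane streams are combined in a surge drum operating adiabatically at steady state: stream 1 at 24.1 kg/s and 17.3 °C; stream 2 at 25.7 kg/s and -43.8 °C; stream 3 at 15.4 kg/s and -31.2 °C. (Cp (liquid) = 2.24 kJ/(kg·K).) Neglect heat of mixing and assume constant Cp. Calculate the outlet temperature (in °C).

T_out = -18.2 °C

Adiabatic, steady state ⇒ Σ ṁᵢCp,ᵢ(T_out − Tᵢ) = 0
Σ ṁᵢCp,ᵢTᵢ = 24.1×2.24×17.3 + 25.7×2.24×-43.8 + 15.4×2.24×-31.2 = -2663.8
Σ ṁᵢCp,ᵢ = 24.1×2.24 + 25.7×2.24 + 15.4×2.24 = 146.05
T_out = -2663.8 / 146.05 = -18.239 °C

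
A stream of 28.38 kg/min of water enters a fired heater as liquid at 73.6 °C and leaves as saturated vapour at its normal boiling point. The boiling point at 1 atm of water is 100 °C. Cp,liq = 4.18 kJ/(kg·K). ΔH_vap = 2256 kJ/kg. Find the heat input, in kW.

Q = 1120 kW

liquid 73.6→100 °C: 110.35 kJ/kg
vaporisation at 100 °C: 2256 kJ/kg
Δh = 110.35 + 2256 = 2366.4 kJ/kg
Q = ṁ·Δh = 28.38 kg/min × 2366.4 kJ/kg = 67157 kJ/min
|Q| = 1119.3 kW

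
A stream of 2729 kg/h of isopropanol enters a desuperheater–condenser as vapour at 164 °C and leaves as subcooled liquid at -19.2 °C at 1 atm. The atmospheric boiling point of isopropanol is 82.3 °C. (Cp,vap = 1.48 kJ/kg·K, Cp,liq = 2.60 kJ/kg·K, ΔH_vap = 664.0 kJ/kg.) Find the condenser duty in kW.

Q_c = 795 kW

vapour 164→82.3 °C: -120.92 kJ/kg
condensation at 82.3 °C: -664 kJ/kg
liquid 82.3→-19.2 °C: -263.9 kJ/kg
Δh = -120.92 + -664 + -263.9 = -1048.8 kJ/kg
Q = ṁ·Δh = 2729 kg/h × -1048.8 kJ/kg = -2.8622e+06 kJ/h
|Q| = 795.06 kW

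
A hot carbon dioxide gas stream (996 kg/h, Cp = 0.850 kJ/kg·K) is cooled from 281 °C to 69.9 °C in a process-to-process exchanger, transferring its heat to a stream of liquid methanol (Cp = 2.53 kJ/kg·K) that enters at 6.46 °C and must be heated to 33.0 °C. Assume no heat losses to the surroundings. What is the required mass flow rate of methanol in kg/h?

Heat released by hot stream: Q = 996 × 0.850 × (281 − 69.9) = 178720 kJ/h
Energy balance on cold side (adiabatic exchanger): Q = ṁ_c·Cp_c·(T_c,out − T_c,in)
ṁ_c = 178720 / [2.53 × (33.0 − 6.46)] = 2661.6 kg/h

ṁ_c = 2660 kg/h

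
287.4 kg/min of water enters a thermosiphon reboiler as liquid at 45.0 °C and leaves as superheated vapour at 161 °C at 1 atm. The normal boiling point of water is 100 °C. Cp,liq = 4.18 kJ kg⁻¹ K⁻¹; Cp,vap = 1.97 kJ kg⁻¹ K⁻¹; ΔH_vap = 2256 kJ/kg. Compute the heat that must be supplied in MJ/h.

liquid 45.0→100 °C: 229.9 kJ/kg
vaporisation at 100 °C: 2256 kJ/kg
vapour 100→161 °C: 120.17 kJ/kg
Δh = 229.9 + 2256 + 120.17 = 2606.1 kJ/kg
Q = ṁ·Δh = 287.4 kg/min × 2606.1 kJ/kg = 748980 kJ/min
|Q| = 12483 kW = 44939 MJ/h

Q = 44900 MJ/h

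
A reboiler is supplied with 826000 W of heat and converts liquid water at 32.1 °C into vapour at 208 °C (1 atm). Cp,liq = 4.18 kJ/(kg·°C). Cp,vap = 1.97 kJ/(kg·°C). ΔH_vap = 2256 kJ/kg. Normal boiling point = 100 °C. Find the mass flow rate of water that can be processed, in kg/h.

ṁ = 1080 kg/h

Δh = 4.18×(100−32.1) + 2256 + 1.97×(208−100) = 2752.6 kJ/kg
Q = 826000 W = 826 kJ/s = 2.9736e+06 kJ/h
ṁ = Q/Δh = 2.9736e+06 / 2752.6 = 1080.3 kg/h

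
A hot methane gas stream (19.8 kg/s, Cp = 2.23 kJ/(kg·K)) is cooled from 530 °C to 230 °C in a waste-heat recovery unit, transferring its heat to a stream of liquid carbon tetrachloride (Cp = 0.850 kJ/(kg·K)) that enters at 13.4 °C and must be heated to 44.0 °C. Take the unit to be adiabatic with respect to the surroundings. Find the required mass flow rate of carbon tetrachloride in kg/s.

Heat released by hot stream: Q = 19.8 × 2.23 × (530 − 230) = 13246 kJ/s
Energy balance on cold side (adiabatic exchanger): Q = ṁ_c·Cp_c·(T_c,out − T_c,in)
ṁ_c = 13246 / [0.850 × (44.0 − 13.4)] = 509.27 kg/s

ṁ_c = 509 kg/s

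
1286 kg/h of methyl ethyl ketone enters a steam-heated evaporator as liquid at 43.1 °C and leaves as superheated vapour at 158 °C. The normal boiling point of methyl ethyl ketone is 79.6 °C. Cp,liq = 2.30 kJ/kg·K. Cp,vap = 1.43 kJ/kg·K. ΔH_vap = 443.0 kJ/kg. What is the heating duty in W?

Q = 228000 W

liquid 43.1→79.6 °C: 83.95 kJ/kg
vaporisation at 79.6 °C: 443 kJ/kg
vapour 79.6→158 °C: 112.11 kJ/kg
Δh = 83.95 + 443 + 112.11 = 639.06 kJ/kg
Q = ṁ·Δh = 1286 kg/h × 639.06 kJ/kg = 821830 kJ/h
|Q| = 228.29 kW = 228290 W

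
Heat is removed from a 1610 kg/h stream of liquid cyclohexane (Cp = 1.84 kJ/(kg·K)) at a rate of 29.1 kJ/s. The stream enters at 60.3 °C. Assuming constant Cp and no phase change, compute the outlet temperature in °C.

T_out = 24.9 °C

Q = 29.1 kJ/s = 104760 kJ/h
ΔT = Q/(ṁ·Cp) = 104760/(1610×1.84) = 35.363 K
T_out = 60.3 − 35.363 = 24.937 °C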